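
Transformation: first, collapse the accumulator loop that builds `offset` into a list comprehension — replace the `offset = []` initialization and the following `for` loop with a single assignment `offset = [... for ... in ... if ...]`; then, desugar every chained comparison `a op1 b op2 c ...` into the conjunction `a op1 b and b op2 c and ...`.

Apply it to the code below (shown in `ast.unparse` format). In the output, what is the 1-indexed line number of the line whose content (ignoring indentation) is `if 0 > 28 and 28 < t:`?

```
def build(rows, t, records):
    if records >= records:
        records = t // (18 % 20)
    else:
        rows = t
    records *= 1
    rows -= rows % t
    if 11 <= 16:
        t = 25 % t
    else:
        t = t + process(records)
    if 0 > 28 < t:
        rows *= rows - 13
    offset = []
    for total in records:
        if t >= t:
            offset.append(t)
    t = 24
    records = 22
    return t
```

12

Transformed code:
def build(rows, t, records):
    if records >= records:
        records = t // (18 % 20)
    else:
        rows = t
    records *= 1
    rows -= rows % t
    if 11 <= 16:
        t = 25 % t
    else:
        t = t + process(records)
    if 0 > 28 and 28 < t:
        rows *= rows - 13
    offset = [t for total in records if t >= t]
    t = 24
    records = 22
    return t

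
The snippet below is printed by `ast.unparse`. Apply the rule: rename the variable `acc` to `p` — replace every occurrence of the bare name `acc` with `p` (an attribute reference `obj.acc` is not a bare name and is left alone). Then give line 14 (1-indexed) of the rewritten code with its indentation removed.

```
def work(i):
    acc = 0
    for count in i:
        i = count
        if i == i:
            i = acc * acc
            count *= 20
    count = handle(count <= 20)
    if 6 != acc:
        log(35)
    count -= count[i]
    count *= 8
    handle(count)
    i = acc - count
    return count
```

i = p - count

Transformed code:
def work(i):
    p = 0
    for count in i:
        i = count
        if i == i:
            i = p * p
            count *= 20
    count = handle(count <= 20)
    if 6 != p:
        log(35)
    count -= count[i]
    count *= 8
    handle(count)
    i = p - count
    return count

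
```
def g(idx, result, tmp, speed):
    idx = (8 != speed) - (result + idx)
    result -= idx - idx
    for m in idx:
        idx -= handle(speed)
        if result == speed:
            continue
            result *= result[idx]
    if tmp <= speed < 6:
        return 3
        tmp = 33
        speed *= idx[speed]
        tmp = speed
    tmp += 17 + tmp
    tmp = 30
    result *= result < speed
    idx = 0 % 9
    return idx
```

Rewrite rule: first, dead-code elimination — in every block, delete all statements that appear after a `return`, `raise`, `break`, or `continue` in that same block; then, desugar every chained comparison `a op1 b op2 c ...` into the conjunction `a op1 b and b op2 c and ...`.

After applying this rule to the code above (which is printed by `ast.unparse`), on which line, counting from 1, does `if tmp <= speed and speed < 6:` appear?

8

Transformed code:
def g(idx, result, tmp, speed):
    idx = (8 != speed) - (result + idx)
    result -= idx - idx
    for m in idx:
        idx -= handle(speed)
        if result == speed:
            continue
    if tmp <= speed and speed < 6:
        return 3
    tmp += 17 + tmp
    tmp = 30
    result *= result < speed
    idx = 0 % 9
    return idx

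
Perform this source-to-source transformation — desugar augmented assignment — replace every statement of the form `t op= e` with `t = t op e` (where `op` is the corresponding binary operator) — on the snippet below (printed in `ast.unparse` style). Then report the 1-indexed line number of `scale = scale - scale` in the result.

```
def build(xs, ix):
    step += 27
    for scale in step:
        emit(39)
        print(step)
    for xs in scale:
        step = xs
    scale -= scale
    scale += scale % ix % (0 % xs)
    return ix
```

8

Transformed code:
def build(xs, ix):
    step = step + 27
    for scale in step:
        emit(39)
        print(step)
    for xs in scale:
        step = xs
    scale = scale - scale
    scale = scale + scale % ix % (0 % xs)
    return ix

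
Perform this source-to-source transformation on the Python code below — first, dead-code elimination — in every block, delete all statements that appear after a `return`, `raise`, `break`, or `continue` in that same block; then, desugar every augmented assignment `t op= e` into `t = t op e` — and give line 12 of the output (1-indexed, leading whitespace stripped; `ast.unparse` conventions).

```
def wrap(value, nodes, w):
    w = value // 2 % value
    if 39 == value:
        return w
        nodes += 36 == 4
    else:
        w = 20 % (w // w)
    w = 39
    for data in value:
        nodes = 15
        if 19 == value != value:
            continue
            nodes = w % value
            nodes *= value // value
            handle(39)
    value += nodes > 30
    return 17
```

Transformed code:
def wrap(value, nodes, w):
    w = value // 2 % value
    if 39 == value:
        return w
    else:
        w = 20 % (w // w)
    w = 39
    for data in value:
        nodes = 15
        if 19 == value != value:
            continue
    value = value + (nodes > 30)
    return 17

value = value + (nodes > 30)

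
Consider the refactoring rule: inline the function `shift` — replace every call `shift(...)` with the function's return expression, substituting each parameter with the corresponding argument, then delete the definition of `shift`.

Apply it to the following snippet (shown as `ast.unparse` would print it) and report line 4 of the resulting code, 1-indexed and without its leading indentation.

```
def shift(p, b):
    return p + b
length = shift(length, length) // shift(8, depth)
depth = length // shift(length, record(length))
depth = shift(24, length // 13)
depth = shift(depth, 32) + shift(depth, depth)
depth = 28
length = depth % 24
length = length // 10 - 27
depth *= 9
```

Transformed code:
length = (length + length) // (8 + depth)
depth = length // (length + record(length))
depth = 24 + length // 13
depth = depth + 32 + (depth + depth)
depth = 28
length = depth % 24
length = length // 10 - 27
depth *= 9

depth = depth + 32 + (depth + depth)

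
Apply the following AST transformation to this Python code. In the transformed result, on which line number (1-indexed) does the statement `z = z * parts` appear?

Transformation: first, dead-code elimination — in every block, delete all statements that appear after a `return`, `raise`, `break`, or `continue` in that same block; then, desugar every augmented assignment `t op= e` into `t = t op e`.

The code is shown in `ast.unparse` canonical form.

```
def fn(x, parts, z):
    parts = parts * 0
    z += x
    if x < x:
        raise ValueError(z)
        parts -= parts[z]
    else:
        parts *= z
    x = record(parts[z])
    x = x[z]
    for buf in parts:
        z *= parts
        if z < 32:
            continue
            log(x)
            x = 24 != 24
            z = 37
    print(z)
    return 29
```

11

Transformed code:
def fn(x, parts, z):
    parts = parts * 0
    z = z + x
    if x < x:
        raise ValueError(z)
    else:
        parts = parts * z
    x = record(parts[z])
    x = x[z]
    for buf in parts:
        z = z * parts
        if z < 32:
            continue
    print(z)
    return 29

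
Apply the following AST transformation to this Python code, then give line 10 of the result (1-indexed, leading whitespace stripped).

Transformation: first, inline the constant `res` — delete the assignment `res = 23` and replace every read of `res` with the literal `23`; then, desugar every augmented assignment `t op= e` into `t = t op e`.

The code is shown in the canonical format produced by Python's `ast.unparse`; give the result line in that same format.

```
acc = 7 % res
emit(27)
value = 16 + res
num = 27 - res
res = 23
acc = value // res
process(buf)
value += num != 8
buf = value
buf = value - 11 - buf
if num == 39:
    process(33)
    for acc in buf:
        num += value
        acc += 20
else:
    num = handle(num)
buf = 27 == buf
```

Transformed code:
acc = 7 % 23
emit(27)
value = 16 + 23
num = 27 - 23
acc = value // 23
process(buf)
value = value + (num != 8)
buf = value
buf = value - 11 - buf
if num == 39:
    process(33)
    for acc in buf:
        num = num + value
        acc = acc + 20
else:
    num = handle(num)
buf = 27 == buf

if num == 39:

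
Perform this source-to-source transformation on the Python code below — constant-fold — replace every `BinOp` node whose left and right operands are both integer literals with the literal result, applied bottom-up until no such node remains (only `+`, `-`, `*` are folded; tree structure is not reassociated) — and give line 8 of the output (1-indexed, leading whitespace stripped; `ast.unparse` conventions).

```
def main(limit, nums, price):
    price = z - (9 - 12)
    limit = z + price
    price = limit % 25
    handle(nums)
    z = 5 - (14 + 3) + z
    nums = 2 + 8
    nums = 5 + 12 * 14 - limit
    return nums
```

Transformed code:
def main(limit, nums, price):
    price = z - -3
    limit = z + price
    price = limit % 25
    handle(nums)
    z = -12 + z
    nums = 10
    nums = 173 - limit
    return nums

nums = 173 - limit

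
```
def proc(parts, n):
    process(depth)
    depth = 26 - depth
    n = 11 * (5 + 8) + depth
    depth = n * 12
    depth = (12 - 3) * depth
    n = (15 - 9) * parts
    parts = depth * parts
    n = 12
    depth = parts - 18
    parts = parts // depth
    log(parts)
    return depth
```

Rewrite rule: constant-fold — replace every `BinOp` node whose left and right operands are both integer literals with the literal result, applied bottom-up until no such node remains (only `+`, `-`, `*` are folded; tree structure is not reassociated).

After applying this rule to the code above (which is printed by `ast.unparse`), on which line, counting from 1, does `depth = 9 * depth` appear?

6

Transformed code:
def proc(parts, n):
    process(depth)
    depth = 26 - depth
    n = 143 + depth
    depth = n * 12
    depth = 9 * depth
    n = 6 * parts
    parts = depth * parts
    n = 12
    depth = parts - 18
    parts = parts // depth
    log(parts)
    return depth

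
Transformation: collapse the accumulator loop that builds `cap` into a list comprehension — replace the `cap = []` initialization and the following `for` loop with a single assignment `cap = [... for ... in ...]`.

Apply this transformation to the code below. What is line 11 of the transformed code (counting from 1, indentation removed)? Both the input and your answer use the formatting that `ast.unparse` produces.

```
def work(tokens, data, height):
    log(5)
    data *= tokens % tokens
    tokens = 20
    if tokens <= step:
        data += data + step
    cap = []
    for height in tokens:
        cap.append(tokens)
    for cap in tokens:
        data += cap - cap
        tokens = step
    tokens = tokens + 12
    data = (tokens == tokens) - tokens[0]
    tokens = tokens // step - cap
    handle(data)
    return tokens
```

Transformed code:
def work(tokens, data, height):
    log(5)
    data *= tokens % tokens
    tokens = 20
    if tokens <= step:
        data += data + step
    cap = [tokens for height in tokens]
    for cap in tokens:
        data += cap - cap
        tokens = step
    tokens = tokens + 12
    data = (tokens == tokens) - tokens[0]
    tokens = tokens // step - cap
    handle(data)
    return tokens

tokens = tokens + 12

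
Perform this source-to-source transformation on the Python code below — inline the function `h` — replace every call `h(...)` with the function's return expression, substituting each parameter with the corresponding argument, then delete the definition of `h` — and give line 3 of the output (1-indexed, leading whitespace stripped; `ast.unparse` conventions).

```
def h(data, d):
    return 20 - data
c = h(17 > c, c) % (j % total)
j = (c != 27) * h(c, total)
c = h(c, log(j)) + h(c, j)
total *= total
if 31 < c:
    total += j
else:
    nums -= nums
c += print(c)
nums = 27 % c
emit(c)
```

Transformed code:
c = (20 - (17 > c)) % (j % total)
j = (c != 27) * (20 - c)
c = 20 - c + (20 - c)
total *= total
if 31 < c:
    total += j
else:
    nums -= nums
c += print(c)
nums = 27 % c
emit(c)

c = 20 - c + (20 - c)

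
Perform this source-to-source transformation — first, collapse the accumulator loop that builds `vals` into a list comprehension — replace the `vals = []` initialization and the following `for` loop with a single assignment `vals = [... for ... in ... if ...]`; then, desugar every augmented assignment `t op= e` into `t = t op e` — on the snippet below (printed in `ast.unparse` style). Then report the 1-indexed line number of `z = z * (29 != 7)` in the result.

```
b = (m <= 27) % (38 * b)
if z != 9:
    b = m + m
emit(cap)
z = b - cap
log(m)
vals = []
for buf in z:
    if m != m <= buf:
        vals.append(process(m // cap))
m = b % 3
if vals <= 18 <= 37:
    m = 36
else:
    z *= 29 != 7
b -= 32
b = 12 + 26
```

Transformed code:
b = (m <= 27) % (38 * b)
if z != 9:
    b = m + m
emit(cap)
z = b - cap
log(m)
vals = [process(m // cap) for buf in z if m != m <= buf]
m = b % 3
if vals <= 18 <= 37:
    m = 36
else:
    z = z * (29 != 7)
b = b - 32
b = 12 + 26

12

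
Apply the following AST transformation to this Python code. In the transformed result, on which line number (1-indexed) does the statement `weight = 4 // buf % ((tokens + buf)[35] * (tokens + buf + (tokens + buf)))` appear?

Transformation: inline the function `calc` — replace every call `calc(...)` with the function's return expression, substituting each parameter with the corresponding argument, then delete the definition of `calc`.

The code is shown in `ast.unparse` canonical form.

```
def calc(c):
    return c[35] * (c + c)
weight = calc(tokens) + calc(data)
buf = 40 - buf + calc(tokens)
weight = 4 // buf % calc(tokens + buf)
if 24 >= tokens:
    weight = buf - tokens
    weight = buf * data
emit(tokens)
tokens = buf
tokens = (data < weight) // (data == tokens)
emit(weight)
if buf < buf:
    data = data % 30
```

Transformed code:
weight = tokens[35] * (tokens + tokens) + data[35] * (data + data)
buf = 40 - buf + tokens[35] * (tokens + tokens)
weight = 4 // buf % ((tokens + buf)[35] * (tokens + buf + (tokens + buf)))
if 24 >= tokens:
    weight = buf - tokens
    weight = buf * data
emit(tokens)
tokens = buf
tokens = (data < weight) // (data == tokens)
emit(weight)
if buf < buf:
    data = data % 30

3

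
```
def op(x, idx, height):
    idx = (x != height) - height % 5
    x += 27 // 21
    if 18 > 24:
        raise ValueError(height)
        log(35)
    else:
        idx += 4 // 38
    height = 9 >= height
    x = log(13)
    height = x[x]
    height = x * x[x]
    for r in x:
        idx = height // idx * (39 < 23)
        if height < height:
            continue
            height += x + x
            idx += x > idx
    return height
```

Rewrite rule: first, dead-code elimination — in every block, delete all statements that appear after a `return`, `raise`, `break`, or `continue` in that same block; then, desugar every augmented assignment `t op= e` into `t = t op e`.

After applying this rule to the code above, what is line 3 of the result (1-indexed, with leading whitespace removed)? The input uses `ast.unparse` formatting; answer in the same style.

Transformed code:
def op(x, idx, height):
    idx = (x != height) - height % 5
    x = x + 27 // 21
    if 18 > 24:
        raise ValueError(height)
    else:
        idx = idx + 4 // 38
    height = 9 >= height
    x = log(13)
    height = x[x]
    height = x * x[x]
    for r in x:
        idx = height // idx * (39 < 23)
        if height < height:
            continue
    return height

x = x + 27 // 21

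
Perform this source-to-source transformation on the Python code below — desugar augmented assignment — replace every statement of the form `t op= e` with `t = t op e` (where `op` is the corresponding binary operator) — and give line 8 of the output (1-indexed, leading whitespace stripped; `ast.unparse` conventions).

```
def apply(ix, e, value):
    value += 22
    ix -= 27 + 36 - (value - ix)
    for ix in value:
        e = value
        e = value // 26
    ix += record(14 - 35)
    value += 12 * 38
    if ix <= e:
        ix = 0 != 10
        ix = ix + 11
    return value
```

Transformed code:
def apply(ix, e, value):
    value = value + 22
    ix = ix - (27 + 36 - (value - ix))
    for ix in value:
        e = value
        e = value // 26
    ix = ix + record(14 - 35)
    value = value + 12 * 38
    if ix <= e:
        ix = 0 != 10
        ix = ix + 11
    return value

value = value + 12 * 38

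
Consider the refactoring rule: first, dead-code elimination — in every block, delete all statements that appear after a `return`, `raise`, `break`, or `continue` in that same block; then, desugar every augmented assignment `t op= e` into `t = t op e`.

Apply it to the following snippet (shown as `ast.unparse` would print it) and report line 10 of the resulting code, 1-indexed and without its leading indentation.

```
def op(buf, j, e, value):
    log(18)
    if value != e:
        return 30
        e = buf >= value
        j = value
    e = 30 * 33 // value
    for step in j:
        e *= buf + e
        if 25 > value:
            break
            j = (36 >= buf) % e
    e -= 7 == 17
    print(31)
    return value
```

e = e - (7 == 17)

Transformed code:
def op(buf, j, e, value):
    log(18)
    if value != e:
        return 30
    e = 30 * 33 // value
    for step in j:
        e = e * (buf + e)
        if 25 > value:
            break
    e = e - (7 == 17)
    print(31)
    return value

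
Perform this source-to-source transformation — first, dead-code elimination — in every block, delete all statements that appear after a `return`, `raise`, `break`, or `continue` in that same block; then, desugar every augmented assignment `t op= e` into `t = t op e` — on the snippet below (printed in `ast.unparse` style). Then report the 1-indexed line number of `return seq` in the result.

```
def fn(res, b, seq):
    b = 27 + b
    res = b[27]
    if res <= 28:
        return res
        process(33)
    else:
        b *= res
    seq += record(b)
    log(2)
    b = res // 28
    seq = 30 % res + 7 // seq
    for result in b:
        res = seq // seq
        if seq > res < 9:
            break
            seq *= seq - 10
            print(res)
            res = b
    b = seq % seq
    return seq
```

17

Transformed code:
def fn(res, b, seq):
    b = 27 + b
    res = b[27]
    if res <= 28:
        return res
    else:
        b = b * res
    seq = seq + record(b)
    log(2)
    b = res // 28
    seq = 30 % res + 7 // seq
    for result in b:
        res = seq // seq
        if seq > res < 9:
            break
    b = seq % seq
    return seq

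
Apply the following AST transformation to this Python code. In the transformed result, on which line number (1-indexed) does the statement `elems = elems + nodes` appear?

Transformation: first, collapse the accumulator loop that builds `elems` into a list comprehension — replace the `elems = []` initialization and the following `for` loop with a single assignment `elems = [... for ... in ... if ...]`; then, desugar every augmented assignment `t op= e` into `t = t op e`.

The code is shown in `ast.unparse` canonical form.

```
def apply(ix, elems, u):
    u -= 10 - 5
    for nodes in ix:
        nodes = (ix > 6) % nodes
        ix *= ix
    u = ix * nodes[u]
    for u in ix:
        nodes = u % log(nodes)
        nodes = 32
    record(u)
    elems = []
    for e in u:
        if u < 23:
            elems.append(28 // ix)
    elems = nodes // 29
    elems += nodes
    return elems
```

13

Transformed code:
def apply(ix, elems, u):
    u = u - (10 - 5)
    for nodes in ix:
        nodes = (ix > 6) % nodes
        ix = ix * ix
    u = ix * nodes[u]
    for u in ix:
        nodes = u % log(nodes)
        nodes = 32
    record(u)
    elems = [28 // ix for e in u if u < 23]
    elems = nodes // 29
    elems = elems + nodes
    return elems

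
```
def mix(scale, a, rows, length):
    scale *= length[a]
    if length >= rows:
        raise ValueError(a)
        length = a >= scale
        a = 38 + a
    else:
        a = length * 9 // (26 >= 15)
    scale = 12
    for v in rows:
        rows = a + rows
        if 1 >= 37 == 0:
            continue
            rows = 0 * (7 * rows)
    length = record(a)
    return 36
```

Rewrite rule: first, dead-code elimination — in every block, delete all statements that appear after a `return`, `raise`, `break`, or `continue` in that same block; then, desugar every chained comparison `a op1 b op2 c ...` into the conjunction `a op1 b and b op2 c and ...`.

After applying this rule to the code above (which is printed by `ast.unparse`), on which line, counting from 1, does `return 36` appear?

13

Transformed code:
def mix(scale, a, rows, length):
    scale *= length[a]
    if length >= rows:
        raise ValueError(a)
    else:
        a = length * 9 // (26 >= 15)
    scale = 12
    for v in rows:
        rows = a + rows
        if 1 >= 37 and 37 == 0:
            continue
    length = record(a)
    return 36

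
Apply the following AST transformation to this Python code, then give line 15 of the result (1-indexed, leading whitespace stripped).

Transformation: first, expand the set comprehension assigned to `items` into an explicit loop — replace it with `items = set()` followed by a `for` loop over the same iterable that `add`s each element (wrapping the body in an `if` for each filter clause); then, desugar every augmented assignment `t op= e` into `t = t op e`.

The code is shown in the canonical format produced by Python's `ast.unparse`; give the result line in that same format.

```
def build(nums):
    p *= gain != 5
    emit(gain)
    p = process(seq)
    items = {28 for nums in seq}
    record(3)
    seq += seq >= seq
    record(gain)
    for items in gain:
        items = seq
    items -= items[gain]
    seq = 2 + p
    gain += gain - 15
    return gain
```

Transformed code:
def build(nums):
    p = p * (gain != 5)
    emit(gain)
    p = process(seq)
    items = set()
    for nums in seq:
        items.add(28)
    record(3)
    seq = seq + (seq >= seq)
    record(gain)
    for items in gain:
        items = seq
    items = items - items[gain]
    seq = 2 + p
    gain = gain + (gain - 15)
    return gain

gain = gain + (gain - 15)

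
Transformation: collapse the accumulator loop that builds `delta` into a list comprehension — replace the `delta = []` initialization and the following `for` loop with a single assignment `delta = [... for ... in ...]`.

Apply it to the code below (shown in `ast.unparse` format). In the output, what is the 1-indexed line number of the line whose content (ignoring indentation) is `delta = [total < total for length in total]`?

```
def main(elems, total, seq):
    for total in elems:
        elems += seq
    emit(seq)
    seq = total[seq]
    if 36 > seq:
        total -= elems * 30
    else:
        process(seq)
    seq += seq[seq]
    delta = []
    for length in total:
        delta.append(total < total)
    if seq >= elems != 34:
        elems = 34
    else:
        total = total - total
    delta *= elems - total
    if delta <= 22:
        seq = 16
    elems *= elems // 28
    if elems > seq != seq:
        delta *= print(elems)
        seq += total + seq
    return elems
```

Transformed code:
def main(elems, total, seq):
    for total in elems:
        elems += seq
    emit(seq)
    seq = total[seq]
    if 36 > seq:
        total -= elems * 30
    else:
        process(seq)
    seq += seq[seq]
    delta = [total < total for length in total]
    if seq >= elems != 34:
        elems = 34
    else:
        total = total - total
    delta *= elems - total
    if delta <= 22:
        seq = 16
    elems *= elems // 28
    if elems > seq != seq:
        delta *= print(elems)
        seq += total + seq
    return elems

11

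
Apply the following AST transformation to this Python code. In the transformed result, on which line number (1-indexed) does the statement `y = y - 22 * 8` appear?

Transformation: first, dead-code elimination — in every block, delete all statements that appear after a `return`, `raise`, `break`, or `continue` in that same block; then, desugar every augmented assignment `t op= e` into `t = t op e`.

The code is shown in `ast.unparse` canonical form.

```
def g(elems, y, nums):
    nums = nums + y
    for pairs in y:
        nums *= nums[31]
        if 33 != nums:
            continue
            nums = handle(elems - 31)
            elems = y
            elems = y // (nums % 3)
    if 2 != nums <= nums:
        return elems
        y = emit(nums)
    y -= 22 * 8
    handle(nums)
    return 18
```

9

Transformed code:
def g(elems, y, nums):
    nums = nums + y
    for pairs in y:
        nums = nums * nums[31]
        if 33 != nums:
            continue
    if 2 != nums <= nums:
        return elems
    y = y - 22 * 8
    handle(nums)
    return 18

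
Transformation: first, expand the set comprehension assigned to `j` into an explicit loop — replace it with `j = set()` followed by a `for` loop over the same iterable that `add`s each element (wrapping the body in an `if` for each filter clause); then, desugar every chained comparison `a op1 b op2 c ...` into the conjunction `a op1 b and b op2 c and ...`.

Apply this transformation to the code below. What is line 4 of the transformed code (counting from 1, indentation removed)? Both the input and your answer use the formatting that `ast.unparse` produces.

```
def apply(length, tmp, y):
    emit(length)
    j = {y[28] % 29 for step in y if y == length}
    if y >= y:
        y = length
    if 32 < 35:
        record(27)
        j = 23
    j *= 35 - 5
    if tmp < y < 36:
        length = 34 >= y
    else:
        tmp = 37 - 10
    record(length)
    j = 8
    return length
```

for step in y:

Transformed code:
def apply(length, tmp, y):
    emit(length)
    j = set()
    for step in y:
        if y == length:
            j.add(y[28] % 29)
    if y >= y:
        y = length
    if 32 < 35:
        record(27)
        j = 23
    j *= 35 - 5
    if tmp < y and y < 36:
        length = 34 >= y
    else:
        tmp = 37 - 10
    record(length)
    j = 8
    return length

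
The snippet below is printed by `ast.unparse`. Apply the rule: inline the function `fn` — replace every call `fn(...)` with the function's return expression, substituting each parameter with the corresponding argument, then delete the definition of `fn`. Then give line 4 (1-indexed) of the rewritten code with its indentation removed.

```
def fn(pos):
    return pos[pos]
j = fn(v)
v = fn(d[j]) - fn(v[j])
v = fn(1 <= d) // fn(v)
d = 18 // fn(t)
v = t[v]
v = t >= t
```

d = 18 // t[t]

Transformed code:
j = v[v]
v = d[j][d[j]] - v[j][v[j]]
v = (1 <= d)[1 <= d] // v[v]
d = 18 // t[t]
v = t[v]
v = t >= t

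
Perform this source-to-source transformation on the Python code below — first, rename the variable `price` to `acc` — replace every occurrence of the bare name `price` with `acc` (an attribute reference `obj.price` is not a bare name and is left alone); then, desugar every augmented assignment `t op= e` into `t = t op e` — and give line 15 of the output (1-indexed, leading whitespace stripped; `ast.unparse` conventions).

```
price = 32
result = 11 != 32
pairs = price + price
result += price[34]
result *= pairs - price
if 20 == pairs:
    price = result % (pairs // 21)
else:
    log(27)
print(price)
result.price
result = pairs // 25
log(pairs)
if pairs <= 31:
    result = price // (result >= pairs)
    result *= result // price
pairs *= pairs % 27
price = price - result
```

Transformed code:
acc = 32
result = 11 != 32
pairs = acc + acc
result = result + acc[34]
result = result * (pairs - acc)
if 20 == pairs:
    acc = result % (pairs // 21)
else:
    log(27)
print(acc)
result.price
result = pairs // 25
log(pairs)
if pairs <= 31:
    result = acc // (result >= pairs)
    result = result * (result // acc)
pairs = pairs * (pairs % 27)
acc = acc - result

result = acc // (result >= pairs)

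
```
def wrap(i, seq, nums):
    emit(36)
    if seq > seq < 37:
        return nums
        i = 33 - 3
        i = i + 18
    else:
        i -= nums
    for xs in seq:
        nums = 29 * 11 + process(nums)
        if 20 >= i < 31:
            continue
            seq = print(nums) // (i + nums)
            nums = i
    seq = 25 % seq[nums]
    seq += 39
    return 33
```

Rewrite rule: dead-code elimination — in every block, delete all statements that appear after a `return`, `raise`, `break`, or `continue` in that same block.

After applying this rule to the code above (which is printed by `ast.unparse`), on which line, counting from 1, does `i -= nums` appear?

6

Transformed code:
def wrap(i, seq, nums):
    emit(36)
    if seq > seq < 37:
        return nums
    else:
        i -= nums
    for xs in seq:
        nums = 29 * 11 + process(nums)
        if 20 >= i < 31:
            continue
    seq = 25 % seq[nums]
    seq += 39
    return 33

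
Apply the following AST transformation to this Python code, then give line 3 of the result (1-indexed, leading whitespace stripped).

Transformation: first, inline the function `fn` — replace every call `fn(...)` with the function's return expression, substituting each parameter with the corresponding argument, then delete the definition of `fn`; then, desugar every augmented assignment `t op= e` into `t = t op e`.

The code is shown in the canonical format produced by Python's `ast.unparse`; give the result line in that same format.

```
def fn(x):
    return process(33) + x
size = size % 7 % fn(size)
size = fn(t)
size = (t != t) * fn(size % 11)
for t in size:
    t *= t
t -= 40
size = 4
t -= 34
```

size = (t != t) * (process(33) + size % 11)

Transformed code:
size = size % 7 % (process(33) + size)
size = process(33) + t
size = (t != t) * (process(33) + size % 11)
for t in size:
    t = t * t
t = t - 40
size = 4
t = t - 34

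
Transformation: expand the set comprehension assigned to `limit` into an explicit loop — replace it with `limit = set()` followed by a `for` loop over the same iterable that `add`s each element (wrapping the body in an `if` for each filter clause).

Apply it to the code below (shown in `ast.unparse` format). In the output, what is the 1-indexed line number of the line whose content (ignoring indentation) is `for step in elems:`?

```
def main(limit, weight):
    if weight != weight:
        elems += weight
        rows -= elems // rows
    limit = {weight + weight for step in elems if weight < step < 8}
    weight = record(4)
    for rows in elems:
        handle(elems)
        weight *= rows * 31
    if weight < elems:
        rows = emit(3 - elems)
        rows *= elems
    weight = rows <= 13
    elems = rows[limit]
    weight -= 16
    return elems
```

6

Transformed code:
def main(limit, weight):
    if weight != weight:
        elems += weight
        rows -= elems // rows
    limit = set()
    for step in elems:
        if weight < step < 8:
            limit.add(weight + weight)
    weight = record(4)
    for rows in elems:
        handle(elems)
        weight *= rows * 31
    if weight < elems:
        rows = emit(3 - elems)
        rows *= elems
    weight = rows <= 13
    elems = rows[limit]
    weight -= 16
    return elems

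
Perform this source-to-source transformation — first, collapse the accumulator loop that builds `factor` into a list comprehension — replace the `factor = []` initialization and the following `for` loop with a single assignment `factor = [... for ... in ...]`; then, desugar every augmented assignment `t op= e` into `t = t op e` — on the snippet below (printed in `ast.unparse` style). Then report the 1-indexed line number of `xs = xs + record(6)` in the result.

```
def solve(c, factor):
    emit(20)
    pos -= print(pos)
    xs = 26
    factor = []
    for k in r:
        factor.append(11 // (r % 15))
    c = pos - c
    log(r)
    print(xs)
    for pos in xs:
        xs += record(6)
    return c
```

10

Transformed code:
def solve(c, factor):
    emit(20)
    pos = pos - print(pos)
    xs = 26
    factor = [11 // (r % 15) for k in r]
    c = pos - c
    log(r)
    print(xs)
    for pos in xs:
        xs = xs + record(6)
    return c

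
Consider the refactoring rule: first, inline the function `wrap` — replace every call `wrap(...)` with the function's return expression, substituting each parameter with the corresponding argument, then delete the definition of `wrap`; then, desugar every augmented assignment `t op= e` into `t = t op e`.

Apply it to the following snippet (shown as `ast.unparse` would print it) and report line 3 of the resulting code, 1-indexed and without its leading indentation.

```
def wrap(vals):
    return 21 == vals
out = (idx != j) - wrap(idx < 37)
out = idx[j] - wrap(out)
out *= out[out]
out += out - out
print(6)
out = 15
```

out = out * out[out]

Transformed code:
out = (idx != j) - (21 == (idx < 37))
out = idx[j] - (21 == out)
out = out * out[out]
out = out + (out - out)
print(6)
out = 15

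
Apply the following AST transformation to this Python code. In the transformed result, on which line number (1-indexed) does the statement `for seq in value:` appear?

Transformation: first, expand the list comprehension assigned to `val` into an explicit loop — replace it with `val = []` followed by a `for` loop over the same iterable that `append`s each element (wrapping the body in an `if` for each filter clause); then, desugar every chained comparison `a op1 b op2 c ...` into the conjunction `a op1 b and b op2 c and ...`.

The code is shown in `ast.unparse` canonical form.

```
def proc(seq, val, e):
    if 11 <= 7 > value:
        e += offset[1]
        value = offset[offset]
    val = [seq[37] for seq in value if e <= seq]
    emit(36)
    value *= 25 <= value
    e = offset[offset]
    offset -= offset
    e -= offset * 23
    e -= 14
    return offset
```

6

Transformed code:
def proc(seq, val, e):
    if 11 <= 7 and 7 > value:
        e += offset[1]
        value = offset[offset]
    val = []
    for seq in value:
        if e <= seq:
            val.append(seq[37])
    emit(36)
    value *= 25 <= value
    e = offset[offset]
    offset -= offset
    e -= offset * 23
    e -= 14
    return offset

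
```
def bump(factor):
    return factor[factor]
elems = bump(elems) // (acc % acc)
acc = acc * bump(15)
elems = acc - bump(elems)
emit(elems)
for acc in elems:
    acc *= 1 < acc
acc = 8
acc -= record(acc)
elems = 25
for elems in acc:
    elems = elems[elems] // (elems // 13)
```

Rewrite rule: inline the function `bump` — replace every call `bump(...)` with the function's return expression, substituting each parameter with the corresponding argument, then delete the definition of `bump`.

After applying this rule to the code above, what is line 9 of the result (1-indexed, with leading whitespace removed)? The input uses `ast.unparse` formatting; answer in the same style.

elems = 25

Transformed code:
elems = elems[elems] // (acc % acc)
acc = acc * 15[15]
elems = acc - elems[elems]
emit(elems)
for acc in elems:
    acc *= 1 < acc
acc = 8
acc -= record(acc)
elems = 25
for elems in acc:
    elems = elems[elems] // (elems // 13)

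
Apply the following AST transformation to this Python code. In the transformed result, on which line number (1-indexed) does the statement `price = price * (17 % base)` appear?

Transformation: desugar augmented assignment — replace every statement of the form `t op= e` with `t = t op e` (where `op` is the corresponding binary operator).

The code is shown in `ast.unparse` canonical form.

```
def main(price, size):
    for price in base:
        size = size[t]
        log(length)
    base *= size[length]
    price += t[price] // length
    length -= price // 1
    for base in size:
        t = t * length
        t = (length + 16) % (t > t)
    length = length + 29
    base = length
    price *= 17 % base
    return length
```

Transformed code:
def main(price, size):
    for price in base:
        size = size[t]
        log(length)
    base = base * size[length]
    price = price + t[price] // length
    length = length - price // 1
    for base in size:
        t = t * length
        t = (length + 16) % (t > t)
    length = length + 29
    base = length
    price = price * (17 % base)
    return length

13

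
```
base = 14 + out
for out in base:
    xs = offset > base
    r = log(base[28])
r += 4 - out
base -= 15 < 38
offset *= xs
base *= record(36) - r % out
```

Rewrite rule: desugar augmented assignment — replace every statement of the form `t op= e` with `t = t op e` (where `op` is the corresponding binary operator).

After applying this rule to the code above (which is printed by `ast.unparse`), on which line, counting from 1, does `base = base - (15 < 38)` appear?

Transformed code:
base = 14 + out
for out in base:
    xs = offset > base
    r = log(base[28])
r = r + (4 - out)
base = base - (15 < 38)
offset = offset * xs
base = base * (record(36) - r % out)

6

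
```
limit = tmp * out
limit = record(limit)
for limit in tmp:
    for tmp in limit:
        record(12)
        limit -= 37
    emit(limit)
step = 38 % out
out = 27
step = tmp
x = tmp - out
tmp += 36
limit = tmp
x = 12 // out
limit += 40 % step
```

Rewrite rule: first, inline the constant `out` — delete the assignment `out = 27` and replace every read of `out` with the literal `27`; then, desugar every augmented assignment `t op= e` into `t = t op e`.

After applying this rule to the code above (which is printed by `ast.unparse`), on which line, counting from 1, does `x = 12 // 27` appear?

Transformed code:
limit = tmp * 27
limit = record(limit)
for limit in tmp:
    for tmp in limit:
        record(12)
        limit = limit - 37
    emit(limit)
step = 38 % 27
step = tmp
x = tmp - 27
tmp = tmp + 36
limit = tmp
x = 12 // 27
limit = limit + 40 % step

13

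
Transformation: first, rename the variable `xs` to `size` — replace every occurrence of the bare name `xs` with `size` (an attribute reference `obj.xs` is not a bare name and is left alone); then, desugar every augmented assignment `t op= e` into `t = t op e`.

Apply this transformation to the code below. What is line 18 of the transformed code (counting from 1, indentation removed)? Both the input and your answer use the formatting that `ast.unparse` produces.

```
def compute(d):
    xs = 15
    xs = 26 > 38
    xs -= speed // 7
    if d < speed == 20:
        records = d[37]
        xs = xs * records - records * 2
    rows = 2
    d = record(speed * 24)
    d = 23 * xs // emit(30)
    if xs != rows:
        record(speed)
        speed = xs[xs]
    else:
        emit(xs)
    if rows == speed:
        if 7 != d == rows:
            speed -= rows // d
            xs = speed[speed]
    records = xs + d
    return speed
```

speed = speed - rows // d

Transformed code:
def compute(d):
    size = 15
    size = 26 > 38
    size = size - speed // 7
    if d < speed == 20:
        records = d[37]
        size = size * records - records * 2
    rows = 2
    d = record(speed * 24)
    d = 23 * size // emit(30)
    if size != rows:
        record(speed)
        speed = size[size]
    else:
        emit(size)
    if rows == speed:
        if 7 != d == rows:
            speed = speed - rows // d
            size = speed[speed]
    records = size + d
    return speed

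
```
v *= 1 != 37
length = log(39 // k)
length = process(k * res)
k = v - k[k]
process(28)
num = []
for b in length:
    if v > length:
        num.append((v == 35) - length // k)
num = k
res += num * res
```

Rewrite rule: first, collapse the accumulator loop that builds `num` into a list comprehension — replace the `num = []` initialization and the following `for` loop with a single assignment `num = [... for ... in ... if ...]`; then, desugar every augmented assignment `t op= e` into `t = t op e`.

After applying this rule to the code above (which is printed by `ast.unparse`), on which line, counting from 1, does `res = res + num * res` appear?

Transformed code:
v = v * (1 != 37)
length = log(39 // k)
length = process(k * res)
k = v - k[k]
process(28)
num = [(v == 35) - length // k for b in length if v > length]
num = k
res = res + num * res

8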